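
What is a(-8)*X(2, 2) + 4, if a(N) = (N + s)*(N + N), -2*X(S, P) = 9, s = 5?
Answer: -212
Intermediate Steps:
X(S, P) = -9/2 (X(S, P) = -½*9 = -9/2)
a(N) = 2*N*(5 + N) (a(N) = (N + 5)*(N + N) = (5 + N)*(2*N) = 2*N*(5 + N))
a(-8)*X(2, 2) + 4 = (2*(-8)*(5 - 8))*(-9/2) + 4 = (2*(-8)*(-3))*(-9/2) + 4 = 48*(-9/2) + 4 = -216 + 4 = -212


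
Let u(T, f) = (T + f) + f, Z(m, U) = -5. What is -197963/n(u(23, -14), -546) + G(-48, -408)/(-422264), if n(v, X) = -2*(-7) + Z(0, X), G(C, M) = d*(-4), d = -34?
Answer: -10449081182/475047 ≈ -21996.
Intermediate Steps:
u(T, f) = T + 2*f
G(C, M) = 136 (G(C, M) = -34*(-4) = 136)
n(v, X) = 9 (n(v, X) = -2*(-7) - 5 = 14 - 5 = 9)
-197963/n(u(23, -14), -546) + G(-48, -408)/(-422264) = -197963/9 + 136/(-422264) = -197963*1/9 + 136*(-1/422264) = -197963/9 - 17/52783 = -10449081182/475047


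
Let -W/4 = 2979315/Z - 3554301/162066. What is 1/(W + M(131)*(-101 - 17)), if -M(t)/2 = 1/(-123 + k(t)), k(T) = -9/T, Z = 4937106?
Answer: 179164014618021/14941084836678226 ≈ 0.011991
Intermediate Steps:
W = 1896123903124/22226028361 (W = -4*(2979315/4937106 - 3554301/162066) = -4*(2979315*(1/4937106) - 3554301*1/162066) = -4*(993105/1645702 - 1184767/54022) = -4*(-474030975781/22226028361) = 1896123903124/22226028361 ≈ 85.311)
M(t) = -2/(-123 - 9/t)
1/(W + M(131)*(-101 - 17)) = 1/(1896123903124/22226028361 + ((⅔)*131/(3 + 41*131))*(-101 - 17)) = 1/(1896123903124/22226028361 + ((⅔)*131/(3 + 5371))*(-118)) = 1/(1896123903124/22226028361 + ((⅔)*131/5374)*(-118)) = 1/(1896123903124/22226028361 + ((⅔)*131*(1/5374))*(-118)) = 1/(1896123903124/22226028361 + (131/8061)*(-118)) = 1/(1896123903124/22226028361 - 15458/8061) = 1/(14941084836678226/179164014618021) = 179164014618021/14941084836678226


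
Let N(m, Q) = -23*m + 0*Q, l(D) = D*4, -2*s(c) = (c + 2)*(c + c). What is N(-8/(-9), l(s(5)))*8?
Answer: -1472/9 ≈ -163.56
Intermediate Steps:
s(c) = -c*(2 + c) (s(c) = -(c + 2)*(c + c)/2 = -(2 + c)*2*c/2 = -c*(2 + c))
l(D) = 4*D
N(m, Q) = -23*m (N(m, Q) = -23*m + 0 = -23*m)
N(-8/(-9), l(s(5)))*8 = -(-184)/(-9)*8 = -(-184)*(-1)/9*8 = -23*8/9*8 = -184/9*8 = -1472/9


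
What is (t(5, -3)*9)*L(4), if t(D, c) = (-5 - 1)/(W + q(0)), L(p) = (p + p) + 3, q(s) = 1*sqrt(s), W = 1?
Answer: -594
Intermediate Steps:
q(s) = sqrt(s)
L(p) = 3 + 2*p (L(p) = 2*p + 3 = 3 + 2*p)
t(D, c) = -6 (t(D, c) = (-5 - 1)/(1 + sqrt(0)) = -6/(1 + 0) = -6/1 = -6*1 = -6)
(t(5, -3)*9)*L(4) = (-6*9)*(3 + 2*4) = -54*(3 + 8) = -54*11 = -594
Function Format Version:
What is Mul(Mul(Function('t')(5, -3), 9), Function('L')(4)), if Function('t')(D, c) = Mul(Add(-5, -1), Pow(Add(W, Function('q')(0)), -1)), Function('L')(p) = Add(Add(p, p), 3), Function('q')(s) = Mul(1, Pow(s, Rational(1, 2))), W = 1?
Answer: -594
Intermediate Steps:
Function('q')(s) = Pow(s, Rational(1, 2))
Function('L')(p) = Add(3, Mul(2, p)) (Function('L')(p) = Add(Mul(2, p), 3) = Add(3, Mul(2, p)))
Function('t')(D, c) = -6 (Function('t')(D, c) = Mul(Add(-5, -1), Pow(Add(1, Pow(0, Rational(1, 2))), -1)) = Mul(-6, Pow(Add(1, 0), -1)) = Mul(-6, Pow(1, -1)) = Mul(-6, 1) = -6)
Mul(Mul(Function('t')(5, -3), 9), Function('L')(4)) = Mul(Mul(-6, 9), Add(3, Mul(2, 4))) = Mul(-54, Add(3, 8)) = Mul(-54, 11) = -594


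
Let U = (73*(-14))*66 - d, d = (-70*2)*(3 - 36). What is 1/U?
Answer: -1/72072 ≈ -1.3875e-5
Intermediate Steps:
d = 4620 (d = -140*(-33) = 4620)
U = -72072 (U = (73*(-14))*66 - 1*4620 = -1022*66 - 4620 = -67452 - 4620 = -72072)
1/U = 1/(-72072) = -1/72072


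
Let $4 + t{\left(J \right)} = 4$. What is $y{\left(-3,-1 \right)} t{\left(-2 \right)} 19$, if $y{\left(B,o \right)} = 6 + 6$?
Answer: $0$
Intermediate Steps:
$y{\left(B,o \right)} = 12$
$t{\left(J \right)} = 0$ ($t{\left(J \right)} = -4 + 4 = 0$)
$y{\left(-3,-1 \right)} t{\left(-2 \right)} 19 = 12 \cdot 0 \cdot 19 = 0 \cdot 19 = 0$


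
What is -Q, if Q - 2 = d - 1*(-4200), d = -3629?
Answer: -573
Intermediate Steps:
Q = 573 (Q = 2 + (-3629 - 1*(-4200)) = 2 + (-3629 + 4200) = 2 + 571 = 573)
-Q = -1*573 = -573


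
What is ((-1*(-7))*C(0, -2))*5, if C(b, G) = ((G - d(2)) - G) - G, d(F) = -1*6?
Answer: 280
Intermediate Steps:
d(F) = -6
C(b, G) = 6 - G (C(b, G) = ((G - 1*(-6)) - G) - G = ((G + 6) - G) - G = ((6 + G) - G) - G = 6 - G)
((-1*(-7))*C(0, -2))*5 = ((-1*(-7))*(6 - 1*(-2)))*5 = (7*(6 + 2))*5 = (7*8)*5 = 56*5 = 280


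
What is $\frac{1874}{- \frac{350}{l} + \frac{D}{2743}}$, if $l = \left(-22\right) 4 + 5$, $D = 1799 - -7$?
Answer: $\frac{213325853}{554974} \approx 384.39$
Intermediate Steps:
$D = 1806$ ($D = 1799 + 7 = 1806$)
$l = -83$ ($l = -88 + 5 = -83$)
$\frac{1874}{- \frac{350}{l} + \frac{D}{2743}} = \frac{1874}{- \frac{350}{-83} + \frac{1806}{2743}} = \frac{1874}{\left(-350\right) \left(- \frac{1}{83}\right) + 1806 \cdot \frac{1}{2743}} = \frac{1874}{\frac{350}{83} + \frac{1806}{2743}} = \frac{1874}{\frac{1109948}{227669}} = 1874 \cdot \frac{227669}{1109948} = \frac{213325853}{554974}$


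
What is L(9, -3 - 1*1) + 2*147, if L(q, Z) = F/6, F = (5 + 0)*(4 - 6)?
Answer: 877/3 ≈ 292.33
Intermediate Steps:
F = -10 (F = 5*(-2) = -10)
L(q, Z) = -5/3 (L(q, Z) = -10/6 = -10*⅙ = -5/3)
L(9, -3 - 1*1) + 2*147 = -5/3 + 2*147 = -5/3 + 294 = 877/3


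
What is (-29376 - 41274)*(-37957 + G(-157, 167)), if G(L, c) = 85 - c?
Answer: 2687455350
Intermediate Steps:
(-29376 - 41274)*(-37957 + G(-157, 167)) = (-29376 - 41274)*(-37957 + (85 - 1*167)) = -70650*(-37957 + (85 - 167)) = -70650*(-37957 - 82) = -70650*(-38039) = 2687455350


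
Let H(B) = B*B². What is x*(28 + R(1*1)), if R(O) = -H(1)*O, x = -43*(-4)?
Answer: 4644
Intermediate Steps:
x = 172
H(B) = B³
R(O) = -O (R(O) = -1³*O = -O)
x*(28 + R(1*1)) = 172*(28 - 1) = 172*27 = 4644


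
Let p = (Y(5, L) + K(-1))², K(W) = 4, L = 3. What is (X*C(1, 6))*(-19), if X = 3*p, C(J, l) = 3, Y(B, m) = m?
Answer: -8379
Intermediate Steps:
p = 49 (p = (3 + 4)² = 7² = 49)
X = 147 (X = 3*49 = 147)
(X*C(1, 6))*(-19) = (147*3)*(-19) = 441*(-19) = -8379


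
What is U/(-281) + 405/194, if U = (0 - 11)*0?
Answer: 405/194 ≈ 2.0876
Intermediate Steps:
U = 0 (U = -11*0 = 0)
U/(-281) + 405/194 = 0/(-281) + 405/194 = 0*(-1/281) + 405*(1/194) = 0 + 405/194 = 405/194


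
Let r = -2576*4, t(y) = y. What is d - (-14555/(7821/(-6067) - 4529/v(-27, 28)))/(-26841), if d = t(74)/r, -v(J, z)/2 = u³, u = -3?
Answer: -1978912367/2431074968672 ≈ -0.00081401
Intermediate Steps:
v(J, z) = 54 (v(J, z) = -2*(-3)³ = -2*(-27) = 54)
r = -10304
d = -37/5152 (d = 74/(-10304) = 74*(-1/10304) = -37/5152 ≈ -0.0071817)
d - (-14555/(7821/(-6067) - 4529/v(-27, 28)))/(-26841) = -37/5152 - (-14555/(7821/(-6067) - 4529/54))/(-26841) = -37/5152 - (-14555/(7821*(-1/6067) - 4529*1/54))*(-1)/26841 = -37/5152 - (-14555/(-7821/6067 - 4529/54))*(-1)/26841 = -37/5152 - (-14555/(-27899777/327618))*(-1)/26841 = -37/5152 - (-14555*(-327618/27899777))*(-1)/26841 = -37/5152 - 4768479990*(-1)/(27899777*26841) = -37/5152 - 1*(-1589493330/249619304819) = -37/5152 + 1589493330/249619304819 = -1978912367/2431074968672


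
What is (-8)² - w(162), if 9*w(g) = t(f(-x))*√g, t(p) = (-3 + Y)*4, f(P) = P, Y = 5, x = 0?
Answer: 64 - 8*√2 ≈ 52.686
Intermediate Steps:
t(p) = 8 (t(p) = (-3 + 5)*4 = 2*4 = 8)
w(g) = 8*√g/9 (w(g) = (8*√g)/9 = 8*√g/9)
(-8)² - w(162) = (-8)² - 8*√162/9 = 64 - 8*9*√2/9 = 64 - 8*√2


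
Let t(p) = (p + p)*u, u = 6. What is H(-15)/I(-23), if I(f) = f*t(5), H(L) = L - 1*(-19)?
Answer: -1/345 ≈ -0.0028986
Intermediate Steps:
H(L) = 19 + L (H(L) = L + 19 = 19 + L)
t(p) = 12*p (t(p) = (p + p)*6 = (2*p)*6 = 12*p)
I(f) = 60*f (I(f) = f*(12*5) = f*60 = 60*f)
H(-15)/I(-23) = (19 - 15)/((60*(-23))) = 4/(-1380) = 4*(-1/1380) = -1/345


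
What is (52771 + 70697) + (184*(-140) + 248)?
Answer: 97956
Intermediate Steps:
(52771 + 70697) + (184*(-140) + 248) = 123468 + (-25760 + 248) = 123468 - 25512 = 97956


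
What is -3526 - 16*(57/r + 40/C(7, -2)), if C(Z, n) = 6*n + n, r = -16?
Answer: -23963/7 ≈ -3423.3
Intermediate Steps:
C(Z, n) = 7*n
-3526 - 16*(57/r + 40/C(7, -2)) = -3526 - 16*(57/(-16) + 40/((7*(-2)))) = -3526 - 16*(57*(-1/16) + 40/(-14)) = -3526 - 16*(-57/16 + 40*(-1/14)) = -3526 - 16*(-57/16 - 20/7) = -3526 - 16*(-719/112) = -3526 + 719/7 = -23963/7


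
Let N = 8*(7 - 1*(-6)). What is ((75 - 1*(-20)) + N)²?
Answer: 39601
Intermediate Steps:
N = 104 (N = 8*(7 + 6) = 8*13 = 104)
((75 - 1*(-20)) + N)² = ((75 - 1*(-20)) + 104)² = ((75 + 20) + 104)² = (95 + 104)² = 199² = 39601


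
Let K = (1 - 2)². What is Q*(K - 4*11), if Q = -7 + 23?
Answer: -688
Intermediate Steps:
K = 1 (K = (-1)² = 1)
Q = 16
Q*(K - 4*11) = 16*(1 - 4*11) = 16*(1 - 44) = 16*(-43) = -688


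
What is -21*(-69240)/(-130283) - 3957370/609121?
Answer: -73750754450/4176742697 ≈ -17.657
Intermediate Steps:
-21*(-69240)/(-130283) - 3957370/609121 = 1454040*(-1/130283) - 3957370*1/609121 = -1454040/130283 - 3957370/609121 = -73750754450/4176742697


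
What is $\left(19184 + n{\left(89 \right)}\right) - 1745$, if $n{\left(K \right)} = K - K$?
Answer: $17439$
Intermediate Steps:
$n{\left(K \right)} = 0$
$\left(19184 + n{\left(89 \right)}\right) - 1745 = \left(19184 + 0\right) - 1745 = 19184 - 1745 = 17439$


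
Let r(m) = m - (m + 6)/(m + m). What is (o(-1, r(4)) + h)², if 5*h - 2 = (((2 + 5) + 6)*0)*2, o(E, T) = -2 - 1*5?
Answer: 1089/25 ≈ 43.560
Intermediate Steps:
r(m) = m - (6 + m)/(2*m)
o(E, T) = -7 (o(E, T) = -2 - 5 = -7)
h = ⅖ (h = ⅖ + ((((2 + 5) + 6)*0)*2)/5 = ⅖ + (((7 + 6)*0)*2)/5 = ⅖ + ((13*0)*2)/5 = ⅖ + (0*2)/5 = ⅖ + (⅕)*0 = ⅖ + 0 = ⅖ ≈ 0.40000)
(o(-1, r(4)) + h)² = (-7 + ⅖)² = (-33/5)² = 1089/25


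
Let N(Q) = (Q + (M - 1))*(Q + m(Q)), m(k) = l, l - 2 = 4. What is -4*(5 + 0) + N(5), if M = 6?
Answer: 90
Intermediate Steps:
l = 6 (l = 2 + 4 = 6)
m(k) = 6
N(Q) = (5 + Q)*(6 + Q) (N(Q) = (Q + (6 - 1))*(Q + 6) = (Q + 5)*(6 + Q) = (5 + Q)*(6 + Q))
-4*(5 + 0) + N(5) = -4*(5 + 0) + (30 + 5**2 + 11*5) = -4*5 + (30 + 25 + 55) = -2*10 + 110 = -20 + 110 = 90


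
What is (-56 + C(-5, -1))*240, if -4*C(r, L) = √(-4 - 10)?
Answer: -13440 - 60*I*√14 ≈ -13440.0 - 224.5*I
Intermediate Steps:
C(r, L) = -I*√14/4 (C(r, L) = -√(-4 - 10)/4 = -I*√14/4)
(-56 + C(-5, -1))*240 = (-56 - I*√14/4)*240 = -13440 - 60*I*√14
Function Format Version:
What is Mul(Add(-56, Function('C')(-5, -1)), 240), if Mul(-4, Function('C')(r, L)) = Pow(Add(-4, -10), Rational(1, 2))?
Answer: Add(-13440, Mul(-60, I, Pow(14, Rational(1, 2)))) ≈ Add(-13440., Mul(-224.50, I))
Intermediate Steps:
Function('C')(r, L) = Mul(Rational(-1, 4), I, Pow(14, Rational(1, 2))) (Function('C')(r, L) = Mul(Rational(-1, 4), Pow(Add(-4, -10), Rational(1, 2))) = Mul(Rational(-1, 4), Pow(-14, Rational(1, 2))) = Mul(Rational(-1, 4), Mul(I, Pow(14, Rational(1, 2)))) = Mul(Rational(-1, 4), I, Pow(14, Rational(1, 2))))
Mul(Add(-56, Function('C')(-5, -1)), 240) = Mul(Add(-56, Mul(Rational(-1, 4), I, Pow(14, Rational(1, 2)))), 240) = Add(-13440, Mul(-60, I, Pow(14, Rational(1, 2))))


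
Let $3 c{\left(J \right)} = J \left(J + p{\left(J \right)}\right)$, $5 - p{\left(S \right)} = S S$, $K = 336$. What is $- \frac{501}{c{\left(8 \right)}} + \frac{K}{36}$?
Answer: $\frac{5311}{408} \approx 13.017$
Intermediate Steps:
$p{\left(S \right)} = 5 - S^{2}$ ($p{\left(S \right)} = 5 - S S = 5 - S^{2}$)
$c{\left(J \right)} = \frac{J \left(5 + J - J^{2}\right)}{3}$ ($c{\left(J \right)} = \frac{J \left(J - \left(-5 + J^{2}\right)\right)}{3} = \frac{J \left(5 + J - J^{2}\right)}{3}$)
$- \frac{501}{c{\left(8 \right)}} + \frac{K}{36} = - \frac{501}{\frac{1}{3} \cdot 8 \left(5 + 8 - 8^{2}\right)} + \frac{336}{36} = - \frac{501}{\frac{1}{3} \cdot 8 \left(5 + 8 - 64\right)} + 336 \cdot \frac{1}{36} = - \frac{501}{\frac{1}{3} \cdot 8 \left(5 + 8 - 64\right)} + \frac{28}{3} = - \frac{501}{\frac{1}{3} \cdot 8 \left(-51\right)} + \frac{28}{3} = - \frac{501}{-136} + \frac{28}{3} = \left(-501\right) \left(- \frac{1}{136}\right) + \frac{28}{3} = \frac{501}{136} + \frac{28}{3} = \frac{5311}{408}$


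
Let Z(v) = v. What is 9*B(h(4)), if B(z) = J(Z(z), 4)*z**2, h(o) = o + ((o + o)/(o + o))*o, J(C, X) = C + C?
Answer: 9216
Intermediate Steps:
J(C, X) = 2*C
h(o) = 2*o (h(o) = o + ((2*o)/((2*o)))*o = o + ((2*o)*(1/(2*o)))*o = o + 1*o = o + o = 2*o)
B(z) = 2*z**3 (B(z) = (2*z)*z**2 = 2*z**3)
9*B(h(4)) = 9*(2*(2*4)**3) = 9*(2*8**3) = 9*(2*512) = 9*1024 = 9216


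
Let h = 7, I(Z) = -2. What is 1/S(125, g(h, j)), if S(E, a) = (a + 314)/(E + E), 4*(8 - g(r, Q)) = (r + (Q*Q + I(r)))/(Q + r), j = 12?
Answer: 19000/24323 ≈ 0.78115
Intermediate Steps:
g(r, Q) = 8 - (-2 + r + Q**2)/(4*(Q + r)) (g(r, Q) = 8 - (r + (Q*Q - 2))/(4*(Q + r)) = 8 - (r + (Q**2 - 2))/(4*(Q + r)) = 8 - (r + (-2 + Q**2))/(4*(Q + r)) = 8 - (-2 + r + Q**2)/(4*(Q + r)))
S(E, a) = (314 + a)/(2*E) (S(E, a) = (314 + a)/((2*E)) = (314 + a)*(1/(2*E)) = (314 + a)/(2*E))
1/S(125, g(h, j)) = 1/((1/2)*(314 + (2 - 1*12**2 + 31*7 + 32*12)/(4*(12 + 7)))/125) = 1/((1/2)*(1/125)*(314 + (1/4)*(2 - 1*144 + 217 + 384)/19)) = 1/((1/2)*(1/125)*(314 + (1/4)*(1/19)*(2 - 144 + 217 + 384))) = 1/((1/2)*(1/125)*(314 + (1/4)*(1/19)*459)) = 1/((1/2)*(1/125)*(314 + 459/76)) = 1/((1/2)*(1/125)*(24323/76)) = 1/(24323/19000) = 19000/24323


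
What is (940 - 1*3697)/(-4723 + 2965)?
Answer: 919/586 ≈ 1.5683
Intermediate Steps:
(940 - 1*3697)/(-4723 + 2965) = (940 - 3697)/(-1758) = -2757*(-1/1758) = 919/586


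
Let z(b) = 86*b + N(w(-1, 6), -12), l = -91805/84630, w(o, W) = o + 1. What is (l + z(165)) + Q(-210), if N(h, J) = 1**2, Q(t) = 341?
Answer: 35135753/2418 ≈ 14531.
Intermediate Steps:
w(o, W) = 1 + o
N(h, J) = 1
l = -2623/2418 (l = -91805*1/84630 = -2623/2418 ≈ -1.0848)
z(b) = 1 + 86*b (z(b) = 86*b + 1 = 1 + 86*b)
(l + z(165)) + Q(-210) = (-2623/2418 + (1 + 86*165)) + 341 = (-2623/2418 + (1 + 14190)) + 341 = (-2623/2418 + 14191) + 341 = 34311215/2418 + 341 = 35135753/2418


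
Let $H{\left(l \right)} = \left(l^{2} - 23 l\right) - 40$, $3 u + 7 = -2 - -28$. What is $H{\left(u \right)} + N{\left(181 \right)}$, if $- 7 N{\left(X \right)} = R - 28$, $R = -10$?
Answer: $- \frac{8828}{63} \approx -140.13$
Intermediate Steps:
$N{\left(X \right)} = \frac{38}{7}$ ($N{\left(X \right)} = - \frac{-10 - 28}{7} = \left(- \frac{1}{7}\right) \left(-38\right) = \frac{38}{7}$)
$u = \frac{19}{3}$ ($u = - \frac{7}{3} + \frac{-2 - -28}{3} = - \frac{7}{3} + \frac{-2 + 28}{3} = - \frac{7}{3} + \frac{1}{3} \cdot 26 = - \frac{7}{3} + \frac{26}{3} = \frac{19}{3} \approx 6.3333$)
$H{\left(l \right)} = -40 + l^{2} - 23 l$
$H{\left(u \right)} + N{\left(181 \right)} = \left(-40 + \left(\frac{19}{3}\right)^{2} - \frac{437}{3}\right) + \frac{38}{7} = \left(-40 + \frac{361}{9} - \frac{437}{3}\right) + \frac{38}{7} = - \frac{1310}{9} + \frac{38}{7} = - \frac{8828}{63}$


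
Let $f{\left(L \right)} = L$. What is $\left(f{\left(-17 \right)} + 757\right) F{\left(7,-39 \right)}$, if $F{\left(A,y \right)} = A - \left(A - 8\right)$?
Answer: $5920$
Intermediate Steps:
$F{\left(A,y \right)} = 8$ ($F{\left(A,y \right)} = A - \left(-8 + A\right) = 8$)
$\left(f{\left(-17 \right)} + 757\right) F{\left(7,-39 \right)} = \left(-17 + 757\right) 8 = 740 \cdot 8 = 5920$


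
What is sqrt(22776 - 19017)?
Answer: sqrt(3759) ≈ 61.311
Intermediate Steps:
sqrt(22776 - 19017) = sqrt(3759)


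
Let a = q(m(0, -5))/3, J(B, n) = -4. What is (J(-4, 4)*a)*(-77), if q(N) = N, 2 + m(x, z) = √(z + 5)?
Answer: -616/3 ≈ -205.33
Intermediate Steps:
m(x, z) = -2 + √(5 + z) (m(x, z) = -2 + √(z + 5) = -2 + √(5 + z))
a = -⅔ (a = (-2 + √(5 - 5))/3 = (-2 + √0)*(⅓) = (-2 + 0)*(⅓) = -2*⅓ = -⅔ ≈ -0.66667)
(J(-4, 4)*a)*(-77) = -4*(-⅔)*(-77) = (8/3)*(-77) = -616/3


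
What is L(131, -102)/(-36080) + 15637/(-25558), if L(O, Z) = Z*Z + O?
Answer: -83343649/92213264 ≈ -0.90381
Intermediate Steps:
L(O, Z) = O + Z² (L(O, Z) = Z² + O = O + Z²)
L(131, -102)/(-36080) + 15637/(-25558) = (131 + (-102)²)/(-36080) + 15637/(-25558) = (131 + 10404)*(-1/36080) + 15637*(-1/25558) = 10535*(-1/36080) - 15637/25558 = -2107/7216 - 15637/25558 = -83343649/92213264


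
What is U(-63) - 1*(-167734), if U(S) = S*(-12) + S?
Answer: 168427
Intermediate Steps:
U(S) = -11*S (U(S) = -12*S + S = -11*S)
U(-63) - 1*(-167734) = -11*(-63) - 1*(-167734) = 693 + 167734 = 168427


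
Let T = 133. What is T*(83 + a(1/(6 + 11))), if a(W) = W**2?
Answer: 3190404/289 ≈ 11039.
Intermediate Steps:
T*(83 + a(1/(6 + 11))) = 133*(83 + (1/(6 + 11))**2) = 133*(83 + (1/17)**2) = 133*(83 + 1/289) = 133*(23988/289) = 3190404/289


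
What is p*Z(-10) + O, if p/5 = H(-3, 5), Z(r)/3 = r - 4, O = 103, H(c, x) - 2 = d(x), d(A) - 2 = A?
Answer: -1787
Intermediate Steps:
d(A) = 2 + A
H(c, x) = 4 + x (H(c, x) = 2 + (2 + x) = 4 + x)
Z(r) = -12 + 3*r (Z(r) = 3*(r - 4) = 3*(-4 + r) = -12 + 3*r)
p = 45 (p = 5*(4 + 5) = 5*9 = 45)
p*Z(-10) + O = 45*(-12 + 3*(-10)) + 103 = 45*(-12 - 30) + 103 = 45*(-42) + 103 = -1890 + 103 = -1787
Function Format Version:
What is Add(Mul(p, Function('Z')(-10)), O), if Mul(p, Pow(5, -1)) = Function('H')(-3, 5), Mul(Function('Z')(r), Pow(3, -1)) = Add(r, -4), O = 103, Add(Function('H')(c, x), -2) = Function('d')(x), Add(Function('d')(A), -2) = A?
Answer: -1787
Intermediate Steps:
Function('d')(A) = Add(2, A)
Function('H')(c, x) = Add(4, x) (Function('H')(c, x) = Add(2, Add(2, x)) = Add(4, x))
Function('Z')(r) = Add(-12, Mul(3, r)) (Function('Z')(r) = Mul(3, Add(r, -4)) = Mul(3, Add(-4, r)) = Add(-12, Mul(3, r)))
p = 45 (p = Mul(5, Add(4, 5)) = Mul(5, 9) = 45)
Add(Mul(p, Function('Z')(-10)), O) = Add(Mul(45, Add(-12, Mul(3, -10))), 103) = Add(Mul(45, Add(-12, -30)), 103) = Add(Mul(45, -42), 103) = Add(-1890, 103) = -1787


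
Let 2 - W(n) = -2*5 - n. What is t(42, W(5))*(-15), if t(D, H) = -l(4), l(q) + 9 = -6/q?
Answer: -315/2 ≈ -157.50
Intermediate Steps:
l(q) = -9 - 6/q
W(n) = 12 + n (W(n) = 2 - (-2*5 - n) = 2 - (-10 - n) = 2 + (10 + n) = 12 + n)
t(D, H) = 21/2 (t(D, H) = -(-9 - 6/4) = -(-9 - 6*¼) = -(-9 - 3/2) = -1*(-21/2) = 21/2)
t(42, W(5))*(-15) = (21/2)*(-15) = -315/2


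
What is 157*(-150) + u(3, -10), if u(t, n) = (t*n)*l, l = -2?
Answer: -23490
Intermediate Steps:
u(t, n) = -2*n*t (u(t, n) = (t*n)*(-2) = (n*t)*(-2) = -2*n*t)
157*(-150) + u(3, -10) = 157*(-150) - 2*(-10)*3 = -23550 + 60 = -23490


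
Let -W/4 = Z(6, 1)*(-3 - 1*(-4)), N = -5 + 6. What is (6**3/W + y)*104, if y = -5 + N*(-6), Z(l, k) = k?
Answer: -6760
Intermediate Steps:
N = 1
W = -4 (W = -4*(-3 - 1*(-4)) = -4*(-3 + 4) = -4 ≈ -4.0000)
y = -11 (y = -5 + 1*(-6) = -5 - 6 = -11)
(6**3/W + y)*104 = (6**3/(-4) - 11)*104 = (216*(-1/4) - 11)*104 = (-54 - 11)*104 = -65*104 = -6760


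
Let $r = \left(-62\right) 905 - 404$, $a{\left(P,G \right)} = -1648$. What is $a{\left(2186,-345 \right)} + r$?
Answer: $-58162$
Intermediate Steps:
$r = -56514$ ($r = -56110 - 404 = -56514$)
$a{\left(2186,-345 \right)} + r = -1648 - 56514 = -58162$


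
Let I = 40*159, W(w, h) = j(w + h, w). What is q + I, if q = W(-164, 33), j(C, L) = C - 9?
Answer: 6220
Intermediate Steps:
j(C, L) = -9 + C
W(w, h) = -9 + h + w (W(w, h) = -9 + (w + h) = -9 + (h + w) = -9 + h + w)
I = 6360
q = -140 (q = -9 + 33 - 164 = -140)
q + I = -140 + 6360 = 6220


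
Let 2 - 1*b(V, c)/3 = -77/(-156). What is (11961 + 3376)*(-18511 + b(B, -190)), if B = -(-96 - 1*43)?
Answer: -14759362569/52 ≈ -2.8383e+8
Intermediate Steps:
B = 139 (B = -(-96 - 43) = -1*(-139) = 139)
b(V, c) = 235/52 (b(V, c) = 6 - (-231)/(-156) = 6 - (-231)*(-1)/156 = 6 - 3*77/156 = 6 - 77/52 = 235/52)
(11961 + 3376)*(-18511 + b(B, -190)) = (11961 + 3376)*(-18511 + 235/52) = 15337*(-962337/52) = -14759362569/52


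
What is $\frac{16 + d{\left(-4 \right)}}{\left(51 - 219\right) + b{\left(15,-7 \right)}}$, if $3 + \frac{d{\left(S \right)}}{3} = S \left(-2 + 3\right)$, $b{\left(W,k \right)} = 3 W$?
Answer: $\frac{5}{123} \approx 0.04065$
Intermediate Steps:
$d{\left(S \right)} = -9 + 3 S$ ($d{\left(S \right)} = -9 + 3 S \left(-2 + 3\right) = -9 + 3 S 1 = -9 + 3 S$)
$\frac{16 + d{\left(-4 \right)}}{\left(51 - 219\right) + b{\left(15,-7 \right)}} = \frac{16 + \left(-9 + 3 \left(-4\right)\right)}{\left(51 - 219\right) + 3 \cdot 15} = \frac{16 - 21}{-168 + 45} = \frac{16 - 21}{-123} = \left(-5\right) \left(- \frac{1}{123}\right) = \frac{5}{123}$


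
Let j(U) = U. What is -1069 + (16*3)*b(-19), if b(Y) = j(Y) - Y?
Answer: -1069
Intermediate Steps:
b(Y) = 0 (b(Y) = Y - Y = 0)
-1069 + (16*3)*b(-19) = -1069 + (16*3)*0 = -1069 + 48*0 = -1069 + 0 = -1069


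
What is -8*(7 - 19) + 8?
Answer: 104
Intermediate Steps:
-8*(7 - 19) + 8 = -8*(-12) + 8 = 96 + 8 = 104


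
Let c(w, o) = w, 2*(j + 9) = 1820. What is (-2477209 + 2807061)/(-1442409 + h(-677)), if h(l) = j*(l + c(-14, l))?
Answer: -82463/516250 ≈ -0.15973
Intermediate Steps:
j = 901 (j = -9 + (1/2)*1820 = -9 + 910 = 901)
h(l) = -12614 + 901*l (h(l) = 901*(l - 14) = 901*(-14 + l) = -12614 + 901*l)
(-2477209 + 2807061)/(-1442409 + h(-677)) = (-2477209 + 2807061)/(-1442409 + (-12614 + 901*(-677))) = 329852/(-1442409 + (-12614 - 609977)) = 329852/(-1442409 - 622591) = 329852/(-2065000) = 329852*(-1/2065000) = -82463/516250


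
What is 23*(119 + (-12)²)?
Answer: 6049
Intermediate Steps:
23*(119 + (-12)²) = 23*(119 + 144) = 23*263 = 6049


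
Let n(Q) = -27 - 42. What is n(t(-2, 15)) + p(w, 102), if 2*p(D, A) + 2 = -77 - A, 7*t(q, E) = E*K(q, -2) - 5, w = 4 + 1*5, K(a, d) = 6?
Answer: -319/2 ≈ -159.50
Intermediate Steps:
w = 9 (w = 4 + 5 = 9)
t(q, E) = -5/7 + 6*E/7 (t(q, E) = (E*6 - 5)/7 = (6*E - 5)/7 = (-5 + 6*E)/7 = -5/7 + 6*E/7)
p(D, A) = -79/2 - A/2 (p(D, A) = -1 + (-77 - A)/2 = -1 + (-77/2 - A/2) = -79/2 - A/2)
n(Q) = -69
n(t(-2, 15)) + p(w, 102) = -69 + (-79/2 - ½*102) = -69 + (-79/2 - 51) = -69 - 181/2 = -319/2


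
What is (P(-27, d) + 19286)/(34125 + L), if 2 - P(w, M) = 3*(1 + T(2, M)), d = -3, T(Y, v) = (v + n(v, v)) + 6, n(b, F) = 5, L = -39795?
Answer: -19261/5670 ≈ -3.3970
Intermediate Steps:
T(Y, v) = 11 + v (T(Y, v) = (v + 5) + 6 = (5 + v) + 6 = 11 + v)
P(w, M) = -34 - 3*M (P(w, M) = 2 - 3*(1 + (11 + M)) = 2 - 3*(12 + M) = 2 - (36 + 3*M) = 2 + (-36 - 3*M) = -34 - 3*M)
(P(-27, d) + 19286)/(34125 + L) = ((-34 - 3*(-3)) + 19286)/(34125 - 39795) = ((-34 + 9) + 19286)/(-5670) = (-25 + 19286)*(-1/5670) = 19261*(-1/5670) = -19261/5670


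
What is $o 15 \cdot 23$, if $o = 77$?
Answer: $26565$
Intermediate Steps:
$o 15 \cdot 23 = 77 \cdot 15 \cdot 23 = 1155 \cdot 23 = 26565$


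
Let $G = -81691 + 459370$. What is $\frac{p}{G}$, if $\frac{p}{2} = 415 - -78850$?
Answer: $\frac{158530}{377679} \approx 0.41975$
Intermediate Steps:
$G = 377679$
$p = 158530$ ($p = 2 \left(415 - -78850\right) = 2 \left(415 + 78850\right) = 2 \cdot 79265 = 158530$)
$\frac{p}{G} = \frac{158530}{377679}$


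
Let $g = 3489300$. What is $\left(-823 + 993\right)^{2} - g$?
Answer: $-3460400$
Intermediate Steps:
$\left(-823 + 993\right)^{2} - g = \left(-823 + 993\right)^{2} - 3489300 = 170^{2} - 3489300 = 28900 - 3489300 = -3460400$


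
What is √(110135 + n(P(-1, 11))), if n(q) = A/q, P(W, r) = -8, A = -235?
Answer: √1762630/4 ≈ 331.91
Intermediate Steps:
n(q) = -235/q
√(110135 + n(P(-1, 11))) = √(110135 - 235/(-8)) = √(110135 - 235*(-⅛)) = √(110135 + 235/8) = √(881315/8) = √1762630/4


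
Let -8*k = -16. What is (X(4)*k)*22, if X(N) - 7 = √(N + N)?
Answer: 308 + 88*√2 ≈ 432.45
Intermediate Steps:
k = 2 (k = -⅛*(-16) = 2)
X(N) = 7 + √2*√N (X(N) = 7 + √(N + N) = 7 + √(2*N) = 7 + √2*√N)
(X(4)*k)*22 = ((7 + √2*√4)*2)*22 = ((7 + √2*2)*2)*22 = ((7 + 2*√2)*2)*22 = (14 + 4*√2)*22 = 308 + 88*√2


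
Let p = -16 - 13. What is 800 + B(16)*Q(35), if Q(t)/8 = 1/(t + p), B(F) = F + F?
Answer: 2528/3 ≈ 842.67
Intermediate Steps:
p = -29
B(F) = 2*F
Q(t) = 8/(-29 + t) (Q(t) = 8/(t - 29) = 8/(-29 + t))
800 + B(16)*Q(35) = 800 + (2*16)*(8/(-29 + 35)) = 800 + 32*(8/6) = 800 + 32*(8*(⅙)) = 800 + 32*(4/3) = 800 + 128/3 = 2528/3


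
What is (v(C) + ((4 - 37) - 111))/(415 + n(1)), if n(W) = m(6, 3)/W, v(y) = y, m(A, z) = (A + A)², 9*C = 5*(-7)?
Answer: -1331/5031 ≈ -0.26456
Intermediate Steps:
C = -35/9 (C = (5*(-7))/9 = (⅑)*(-35) = -35/9 ≈ -3.8889)
m(A, z) = 4*A² (m(A, z) = (2*A)² = 4*A²)
n(W) = 144/W (n(W) = (4*6²)/W = (4*36)/W = 144/W)
(v(C) + ((4 - 37) - 111))/(415 + n(1)) = (-35/9 + ((4 - 37) - 111))/(415 + 144/1) = (-35/9 + (-33 - 111))/(415 + 144*1) = (-35/9 - 144)/(415 + 144) = -1331/9/559 = (1/559)*(-1331/9) = -1331/5031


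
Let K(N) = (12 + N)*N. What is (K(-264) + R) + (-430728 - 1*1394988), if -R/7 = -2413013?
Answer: 15131903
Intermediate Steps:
R = 16891091 (R = -7*(-2413013) = 16891091)
K(N) = N*(12 + N)
(K(-264) + R) + (-430728 - 1*1394988) = (-264*(12 - 264) + 16891091) + (-430728 - 1*1394988) = (-264*(-252) + 16891091) + (-430728 - 1394988) = (66528 + 16891091) - 1825716 = 16957619 - 1825716 = 15131903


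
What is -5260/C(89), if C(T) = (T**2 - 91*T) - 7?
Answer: 1052/37 ≈ 28.432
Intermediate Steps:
C(T) = -7 + T**2 - 91*T
-5260/C(89) = -5260/(-7 + 89**2 - 91*89) = -5260/(-7 + 7921 - 8099) = -5260/(-185) = -5260*(-1/185) = 1052/37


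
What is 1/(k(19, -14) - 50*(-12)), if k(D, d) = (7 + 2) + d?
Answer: 1/595 ≈ 0.0016807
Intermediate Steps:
k(D, d) = 9 + d
1/(k(19, -14) - 50*(-12)) = 1/((9 - 14) - 50*(-12)) = 1/(-5 + 600) = 1/595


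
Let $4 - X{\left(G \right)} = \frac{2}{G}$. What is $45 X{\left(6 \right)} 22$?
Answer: $3630$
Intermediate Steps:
$X{\left(G \right)} = 4 - \frac{2}{G}$
$45 X{\left(6 \right)} 22 = 45 \left(4 - \frac{2}{6}\right) 22 = 45 \left(4 - \frac{1}{3}\right) 22 = 45 \cdot \frac{11}{3} \cdot 22 = 165 \cdot 22 = 3630$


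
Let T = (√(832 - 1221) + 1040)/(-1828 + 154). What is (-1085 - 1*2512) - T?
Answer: -3010169/837 + I*√389/1674 ≈ -3596.4 + 0.011782*I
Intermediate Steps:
T = -520/837 - I*√389/1674 (T = (√(-389) + 1040)/(-1674) = (I*√389 + 1040)*(-1/1674) = (1040 + I*√389)*(-1/1674) = -520/837 - I*√389/1674 ≈ -0.62127 - 0.011782*I)
(-1085 - 1*2512) - T = (-1085 - 1*2512) - (-520/837 - I*√389/1674) = (-1085 - 2512) + (520/837 + I*√389/1674) = -3597 + (520/837 + I*√389/1674) = -3010169/837 + I*√389/1674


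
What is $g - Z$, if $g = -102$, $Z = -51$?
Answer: $-51$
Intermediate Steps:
$g - Z = -102 - -51 = -102 + 51 = -51$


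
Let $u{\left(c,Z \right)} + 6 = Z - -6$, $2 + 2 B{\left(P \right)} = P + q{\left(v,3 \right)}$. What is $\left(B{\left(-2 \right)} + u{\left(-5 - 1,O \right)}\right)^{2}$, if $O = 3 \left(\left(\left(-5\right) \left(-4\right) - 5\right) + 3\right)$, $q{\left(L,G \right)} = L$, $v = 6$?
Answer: $3025$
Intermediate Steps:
$B{\left(P \right)} = 2 + \frac{P}{2}$ ($B{\left(P \right)} = -1 + \frac{P + 6}{2} = -1 + \frac{6 + P}{2} = -1 + \left(3 + \frac{P}{2}\right) = 2 + \frac{P}{2}$)
$O = 54$ ($O = 3 \left(\left(20 - 5\right) + 3\right) = 3 \left(15 + 3\right) = 3 \cdot 18 = 54$)
$u{\left(c,Z \right)} = Z$ ($u{\left(c,Z \right)} = -6 + \left(Z - -6\right) = -6 + \left(Z + 6\right) = -6 + \left(6 + Z\right) = Z$)
$\left(B{\left(-2 \right)} + u{\left(-5 - 1,O \right)}\right)^{2} = \left(\left(2 + \frac{1}{2} \left(-2\right)\right) + 54\right)^{2} = \left(\left(2 - 1\right) + 54\right)^{2} = \left(1 + 54\right)^{2} = 55^{2} = 3025$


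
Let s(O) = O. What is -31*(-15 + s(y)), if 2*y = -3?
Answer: 1023/2 ≈ 511.50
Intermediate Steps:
y = -3/2 (y = (½)*(-3) = -3/2 ≈ -1.5000)
-31*(-15 + s(y)) = -31*(-15 - 3/2) = -31*(-33/2) = 1023/2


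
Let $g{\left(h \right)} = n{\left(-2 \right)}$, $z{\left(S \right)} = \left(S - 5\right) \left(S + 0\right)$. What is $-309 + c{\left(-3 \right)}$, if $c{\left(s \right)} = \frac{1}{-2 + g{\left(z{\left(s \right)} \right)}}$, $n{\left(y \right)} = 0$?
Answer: $- \frac{619}{2} \approx -309.5$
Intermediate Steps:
$z{\left(S \right)} = S \left(-5 + S\right)$ ($z{\left(S \right)} = \left(-5 + S\right) S = S \left(-5 + S\right)$)
$g{\left(h \right)} = 0$
$c{\left(s \right)} = - \frac{1}{2}$ ($c{\left(s \right)} = \frac{1}{-2 + 0} = \frac{1}{-2} = - \frac{1}{2}$)
$-309 + c{\left(-3 \right)} = -309 - \frac{1}{2} = - \frac{619}{2}$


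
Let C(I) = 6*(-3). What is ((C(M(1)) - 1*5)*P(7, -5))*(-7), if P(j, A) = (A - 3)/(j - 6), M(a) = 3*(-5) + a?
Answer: -1288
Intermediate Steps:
M(a) = -15 + a
C(I) = -18
P(j, A) = (-3 + A)/(-6 + j)
((C(M(1)) - 1*5)*P(7, -5))*(-7) = ((-18 - 1*5)*((-3 - 5)/(-6 + 7)))*(-7) = ((-18 - 5)*(-8/1))*(-7) = -23*(-8)*(-7) = 184*(-7) = -1288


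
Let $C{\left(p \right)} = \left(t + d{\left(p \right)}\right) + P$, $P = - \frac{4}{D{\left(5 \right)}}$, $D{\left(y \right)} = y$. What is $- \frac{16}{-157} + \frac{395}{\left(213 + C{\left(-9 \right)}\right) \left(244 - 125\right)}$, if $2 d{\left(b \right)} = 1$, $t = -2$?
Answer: $\frac{4631878}{39365081} \approx 0.11766$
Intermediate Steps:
$d{\left(b \right)} = \frac{1}{2}$ ($d{\left(b \right)} = \frac{1}{2} \cdot 1 = \frac{1}{2}$)
$P = - \frac{4}{5} \approx -0.8$
$C{\left(p \right)} = - \frac{23}{10}$ ($C{\left(p \right)} = \left(-2 + \frac{1}{2}\right) - \frac{4}{5} = - \frac{3}{2} - \frac{4}{5} = - \frac{23}{10}$)
$- \frac{16}{-157} + \frac{395}{\left(213 + C{\left(-9 \right)}\right) \left(244 - 125\right)} = - \frac{16}{-157} + \frac{395}{\left(213 - \frac{23}{10}\right) \left(244 - 125\right)} = \left(-16\right) \left(- \frac{1}{157}\right) + \frac{395}{\frac{2107}{10} \cdot 119} = \frac{16}{157} + \frac{395}{\frac{250733}{10}} = \frac{16}{157} + 395 \cdot \frac{10}{250733} = \frac{16}{157} + \frac{3950}{250733} = \frac{4631878}{39365081}$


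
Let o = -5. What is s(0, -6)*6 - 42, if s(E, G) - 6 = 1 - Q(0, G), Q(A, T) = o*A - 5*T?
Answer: -180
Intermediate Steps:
Q(A, T) = -5*A - 5*T
s(E, G) = 7 + 5*G (s(E, G) = 6 + (1 - (-5*0 - 5*G)) = 6 + (1 - (0 - 5*G)) = 6 + (1 - (-5)*G) = 6 + (1 + 5*G) = 7 + 5*G)
s(0, -6)*6 - 42 = (7 + 5*(-6))*6 - 42 = (7 - 30)*6 - 42 = -23*6 - 42 = -138 - 42 = -180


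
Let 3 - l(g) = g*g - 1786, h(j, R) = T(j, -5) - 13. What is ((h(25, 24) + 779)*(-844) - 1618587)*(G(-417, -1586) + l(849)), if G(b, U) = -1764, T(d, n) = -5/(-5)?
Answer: 1633231565560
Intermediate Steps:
T(d, n) = 1 (T(d, n) = -5*(-1/5) = 1)
h(j, R) = -12 (h(j, R) = 1 - 13 = -12)
l(g) = 1789 - g**2 (l(g) = 3 - (g*g - 1786) = 3 - (g**2 - 1786) = 3 - (-1786 + g**2) = 3 + (1786 - g**2) = 1789 - g**2)
((h(25, 24) + 779)*(-844) - 1618587)*(G(-417, -1586) + l(849)) = ((-12 + 779)*(-844) - 1618587)*(-1764 + (1789 - 1*849**2)) = (767*(-844) - 1618587)*(-1764 + (1789 - 1*720801)) = (-647348 - 1618587)*(-1764 + (1789 - 720801)) = -2265935*(-1764 - 719012) = -2265935*(-720776) = 1633231565560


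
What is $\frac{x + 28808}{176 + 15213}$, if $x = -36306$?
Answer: $- \frac{7498}{15389} \approx -0.48723$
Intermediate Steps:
$\frac{x + 28808}{176 + 15213} = \frac{-36306 + 28808}{176 + 15213} = - \frac{7498}{15389}$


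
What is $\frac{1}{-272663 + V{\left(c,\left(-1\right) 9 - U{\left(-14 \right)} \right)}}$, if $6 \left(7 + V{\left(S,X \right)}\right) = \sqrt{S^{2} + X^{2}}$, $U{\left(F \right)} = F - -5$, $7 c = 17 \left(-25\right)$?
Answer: $- \frac{42}{11451715} \approx -3.6676 \cdot 10^{-6}$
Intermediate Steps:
$c = - \frac{425}{7}$ ($c = \frac{17 \left(-25\right)}{7} = \frac{1}{7} \left(-425\right) = - \frac{425}{7} \approx -60.714$)
$U{\left(F \right)} = 5 + F$ ($U{\left(F \right)} = F + 5 = 5 + F$)
$V{\left(S,X \right)} = -7 + \frac{\sqrt{S^{2} + X^{2}}}{6}$
$\frac{1}{-272663 + V{\left(c,\left(-1\right) 9 - U{\left(-14 \right)} \right)}} = \frac{1}{-272663 - \left(7 - \frac{\sqrt{\left(- \frac{425}{7}\right)^{2} + \left(\left(-1\right) 9 - \left(5 - 14\right)\right)^{2}}}{6}\right)} = \frac{1}{-272663 - \left(7 - \frac{\sqrt{\frac{180625}{49} + \left(-9 - -9\right)^{2}}}{6}\right)} = \frac{1}{-272663 - \left(7 - \frac{\sqrt{\frac{180625}{49} + \left(-9 + 9\right)^{2}}}{6}\right)} = \frac{1}{-272663 - \left(7 - \frac{\sqrt{\frac{180625}{49} + 0^{2}}}{6}\right)} = \frac{1}{-272663 - \left(7 - \frac{\sqrt{\frac{180625}{49} + 0}}{6}\right)} = \frac{1}{-272663 - \left(7 - \frac{\sqrt{\frac{180625}{49}}}{6}\right)} = \frac{1}{-272663 + \left(-7 + \frac{1}{6} \cdot \frac{425}{7}\right)} = \frac{1}{-272663 + \left(-7 + \frac{425}{42}\right)} = \frac{1}{-272663 + \frac{131}{42}} = \frac{1}{- \frac{11451715}{42}} = - \frac{42}{11451715}$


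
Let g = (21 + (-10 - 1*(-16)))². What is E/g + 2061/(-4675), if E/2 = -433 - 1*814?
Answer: -13161919/3408075 ≈ -3.8620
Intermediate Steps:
E = -2494 (E = 2*(-433 - 1*814) = 2*(-433 - 814) = 2*(-1247) = -2494)
g = 729 (g = (21 + (-10 + 16))² = (21 + 6)² = 27² = 729)
E/g + 2061/(-4675) = -2494/729 + 2061/(-4675) = -2494*1/729 + 2061*(-1/4675) = -2494/729 - 2061/4675 = -13161919/3408075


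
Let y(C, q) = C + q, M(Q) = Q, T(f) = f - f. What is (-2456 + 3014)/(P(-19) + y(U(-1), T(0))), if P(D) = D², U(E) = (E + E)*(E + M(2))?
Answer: 558/359 ≈ 1.5543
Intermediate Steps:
T(f) = 0
U(E) = 2*E*(2 + E) (U(E) = (E + E)*(E + 2) = (2*E)*(2 + E) = 2*E*(2 + E))
(-2456 + 3014)/(P(-19) + y(U(-1), T(0))) = (-2456 + 3014)/((-19)² + (2*(-1)*(2 - 1) + 0)) = 558/(361 + (2*(-1)*1 + 0)) = 558/(361 + (-2 + 0)) = 558/(361 - 2) = 558/359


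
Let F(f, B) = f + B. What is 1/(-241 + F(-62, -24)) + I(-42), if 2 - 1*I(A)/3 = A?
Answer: 43163/327 ≈ 132.00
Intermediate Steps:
I(A) = 6 - 3*A
F(f, B) = B + f
1/(-241 + F(-62, -24)) + I(-42) = 1/(-241 + (-24 - 62)) + (6 - 3*(-42)) = 1/(-241 - 86) + (6 + 126) = 1/(-327) + 132 = -1/327 + 132 = 43163/327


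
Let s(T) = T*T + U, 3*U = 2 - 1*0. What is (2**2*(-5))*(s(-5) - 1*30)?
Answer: 260/3 ≈ 86.667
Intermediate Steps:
U = 2/3 (U = (2 - 1*0)/3 = (2 + 0)/3 = (1/3)*2 = 2/3 ≈ 0.66667)
s(T) = 2/3 + T**2 (s(T) = T*T + 2/3 = T**2 + 2/3 = 2/3 + T**2)
(2**2*(-5))*(s(-5) - 1*30) = (2**2*(-5))*((2/3 + (-5)**2) - 1*30) = (4*(-5))*((2/3 + 25) - 30) = -20*(77/3 - 30) = -20*(-13/3) = 260/3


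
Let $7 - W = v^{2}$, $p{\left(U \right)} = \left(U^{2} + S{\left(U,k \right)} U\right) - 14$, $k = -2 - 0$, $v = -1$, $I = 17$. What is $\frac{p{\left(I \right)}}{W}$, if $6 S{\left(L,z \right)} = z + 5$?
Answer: $\frac{189}{4} \approx 47.25$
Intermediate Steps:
$k = -2$ ($k = -2 + 0 = -2$)
$S{\left(L,z \right)} = \frac{5}{6} + \frac{z}{6}$ ($S{\left(L,z \right)} = \frac{z + 5}{6} = \frac{5 + z}{6} = \frac{5}{6} + \frac{z}{6}$)
$p{\left(U \right)} = -14 + U^{2} + \frac{U}{2}$ ($p{\left(U \right)} = \left(U^{2} + \left(\frac{5}{6} + \frac{1}{6} \left(-2\right)\right) U\right) - 14 = \left(U^{2} + \left(\frac{5}{6} - \frac{1}{3}\right) U\right) - 14 = \left(U^{2} + \frac{U}{2}\right) - 14 = -14 + U^{2} + \frac{U}{2}$)
$W = 6$ ($W = 7 - \left(-1\right)^{2} = 7 - 1 = 6$)
$\frac{p{\left(I \right)}}{W} = \frac{-14 + 17^{2} + \frac{1}{2} \cdot 17}{6} = \left(-14 + 289 + \frac{17}{2}\right) \frac{1}{6} = \frac{567}{2} \cdot \frac{1}{6} = \frac{189}{4}$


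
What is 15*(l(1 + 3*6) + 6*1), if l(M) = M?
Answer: 375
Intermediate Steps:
15*(l(1 + 3*6) + 6*1) = 15*((1 + 3*6) + 6*1) = 15*((1 + 18) + 6) = 15*(19 + 6) = 15*25 = 375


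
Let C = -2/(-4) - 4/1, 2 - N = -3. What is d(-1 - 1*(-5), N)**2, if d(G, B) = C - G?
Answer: 225/4 ≈ 56.250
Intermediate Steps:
N = 5 (N = 2 - 1*(-3) = 2 + 3 = 5)
C = -7/2 (C = -2*(-1/4) - 4*1 = 1/2 - 4 = -7/2 ≈ -3.5000)
d(G, B) = -7/2 - G
d(-1 - 1*(-5), N)**2 = (-7/2 - (-1 - 1*(-5)))**2 = (-7/2 - (-1 + 5))**2 = (-7/2 - 1*4)**2 = (-7/2 - 4)**2 = (-15/2)**2 = 225/4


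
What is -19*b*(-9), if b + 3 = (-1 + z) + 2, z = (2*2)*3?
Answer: 1710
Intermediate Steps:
z = 12 (z = 4*3 = 12)
b = 10 (b = -3 + ((-1 + 12) + 2) = -3 + (11 + 2) = -3 + 13 = 10)
-19*b*(-9) = -19*10*(-9) = -190*(-9) = 1710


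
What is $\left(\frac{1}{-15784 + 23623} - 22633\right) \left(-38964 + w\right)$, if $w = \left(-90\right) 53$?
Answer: $\frac{2586430013708}{2613} \approx 9.8983 \cdot 10^{8}$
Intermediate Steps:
$w = -4770$
$\left(\frac{1}{-15784 + 23623} - 22633\right) \left(-38964 + w\right) = \left(\frac{1}{-15784 + 23623} - 22633\right) \left(-38964 - 4770\right) = \left(\frac{1}{7839} - 22633\right) \left(-43734\right) = \left(- \frac{177420086}{7839}\right) \left(-43734\right) = \frac{2586430013708}{2613}$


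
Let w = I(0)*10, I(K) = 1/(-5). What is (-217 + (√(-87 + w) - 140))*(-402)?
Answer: 143514 - 402*I*√89 ≈ 1.4351e+5 - 3792.5*I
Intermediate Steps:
I(K) = -⅕
w = -2 (w = -⅕*10 = -2)
(-217 + (√(-87 + w) - 140))*(-402) = (-217 + (√(-87 - 2) - 140))*(-402) = (-217 + (√(-89) - 140))*(-402) = (-217 + (I*√89 - 140))*(-402) = (-217 + (-140 + I*√89))*(-402) = (-357 + I*√89)*(-402) = 143514 - 402*I*√89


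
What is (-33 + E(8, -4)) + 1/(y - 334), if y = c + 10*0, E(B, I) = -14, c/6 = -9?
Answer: -18237/388 ≈ -47.003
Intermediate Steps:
c = -54 (c = 6*(-9) = -54)
y = -54 (y = -54 + 10*0 = -54 + 0 = -54)
(-33 + E(8, -4)) + 1/(y - 334) = (-33 - 14) + 1/(-54 - 334) = -47 + 1/(-388) = -47 - 1/388 = -18237/388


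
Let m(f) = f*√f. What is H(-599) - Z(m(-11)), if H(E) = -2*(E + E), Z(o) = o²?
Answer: 3727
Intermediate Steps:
m(f) = f^(3/2)
H(E) = -4*E
H(-599) - Z(m(-11)) = -4*(-599) - ((-11)^(3/2))² = 2396 - (-11*I*√11)² = 2396 - 1*(-1331) = 2396 + 1331 = 3727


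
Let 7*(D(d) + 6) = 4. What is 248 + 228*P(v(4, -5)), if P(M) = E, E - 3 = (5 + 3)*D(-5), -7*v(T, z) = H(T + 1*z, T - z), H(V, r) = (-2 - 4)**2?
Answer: -62788/7 ≈ -8969.7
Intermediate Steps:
D(d) = -38/7 (D(d) = -6 + (1/7)*4 = -6 + 4/7 = -38/7)
H(V, r) = 36 (H(V, r) = (-6)**2 = 36)
v(T, z) = -36/7 (v(T, z) = -1/7*36 = -36/7)
E = -283/7 (E = 3 + (5 + 3)*(-38/7) = 3 + 8*(-38/7) = 3 - 304/7 = -283/7 ≈ -40.429)
P(M) = -283/7
248 + 228*P(v(4, -5)) = 248 + 228*(-283/7) = 248 - 64524/7 = -62788/7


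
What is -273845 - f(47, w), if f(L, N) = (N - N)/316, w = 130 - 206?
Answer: -273845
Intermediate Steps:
w = -76
f(L, N) = 0 (f(L, N) = 0*(1/316) = 0)
-273845 - f(47, w) = -273845 - 1*0 = -273845 + 0 = -273845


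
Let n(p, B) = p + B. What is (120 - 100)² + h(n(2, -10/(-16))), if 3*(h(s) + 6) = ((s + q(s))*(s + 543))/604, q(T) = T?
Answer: 7645787/19328 ≈ 395.58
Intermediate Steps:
n(p, B) = B + p
h(s) = -6 + s*(543 + s)/906 (h(s) = -6 + (((s + s)*(s + 543))/604)/3 = -6 + (((2*s)*(543 + s))*(1/604))/3 = -6 + ((2*s*(543 + s))*(1/604))/3 = -6 + (s*(543 + s)/302)/3 = -6 + s*(543 + s)/906)
(120 - 100)² + h(n(2, -10/(-16))) = (120 - 100)² + (-6 + (-10/(-16) + 2)²/906 + 181*(-10/(-16) + 2)/302) = 20² + (-6 + (-10*(-1/16) + 2)²/906 + 181*(-10*(-1/16) + 2)/302) = 400 + (-6 + (5/8 + 2)²/906 + 181*(5/8 + 2)/302) = 400 + (-6 + (21/8)²/906 + (181/302)*(21/8)) = 400 + (-6 + (1/906)*(441/64) + 3801/2416) = 400 + (-6 + 147/19328 + 3801/2416) = 400 - 85413/19328 = 7645787/19328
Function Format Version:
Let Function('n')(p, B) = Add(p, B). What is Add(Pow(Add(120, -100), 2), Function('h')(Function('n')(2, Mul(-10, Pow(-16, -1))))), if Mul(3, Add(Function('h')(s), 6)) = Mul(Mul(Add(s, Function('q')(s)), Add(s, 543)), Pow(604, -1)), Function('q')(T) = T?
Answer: Rational(7645787, 19328) ≈ 395.58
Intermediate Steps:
Function('n')(p, B) = Add(B, p)
Function('h')(s) = Add(-6, Mul(Rational(1, 906), s, Add(543, s))) (Function('h')(s) = Add(-6, Mul(Rational(1, 3), Mul(Mul(Add(s, s), Add(s, 543)), Pow(604, -1)))) = Add(-6, Mul(Rational(1, 3), Mul(Mul(Mul(2, s), Add(543, s)), Rational(1, 604)))) = Add(-6, Mul(Rational(1, 3), Mul(Mul(2, s, Add(543, s)), Rational(1, 604)))) = Add(-6, Mul(Rational(1, 3), Mul(Rational(1, 302), s, Add(543, s)))) = Add(-6, Mul(Rational(1, 906), s, Add(543, s))))
Add(Pow(Add(120, -100), 2), Function('h')(Function('n')(2, Mul(-10, Pow(-16, -1))))) = Add(Pow(Add(120, -100), 2), Add(-6, Mul(Rational(1, 906), Pow(Add(Mul(-10, Pow(-16, -1)), 2), 2)), Mul(Rational(181, 302), Add(Mul(-10, Pow(-16, -1)), 2)))) = Add(Pow(20, 2), Add(-6, Mul(Rational(1, 906), Pow(Add(Mul(-10, Rational(-1, 16)), 2), 2)), Mul(Rational(181, 302), Add(Mul(-10, Rational(-1, 16)), 2)))) = Add(400, Add(-6, Mul(Rational(1, 906), Pow(Add(Rational(5, 8), 2), 2)), Mul(Rational(181, 302), Add(Rational(5, 8), 2)))) = Add(400, Add(-6, Mul(Rational(1, 906), Pow(Rational(21, 8), 2)), Mul(Rational(181, 302), Rational(21, 8)))) = Add(400, Add(-6, Mul(Rational(1, 906), Rational(441, 64)), Rational(3801, 2416))) = Add(400, Add(-6, Rational(147, 19328), Rational(3801, 2416))) = Add(400, Rational(-85413, 19328)) = Rational(7645787, 19328)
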